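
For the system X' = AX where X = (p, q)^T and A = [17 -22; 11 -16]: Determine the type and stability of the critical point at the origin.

saddle

A = [[17,-22],[11,-16]]; det(A-λI) = λ^2 - λ - 30.
λ = 6, -5: opposite signs.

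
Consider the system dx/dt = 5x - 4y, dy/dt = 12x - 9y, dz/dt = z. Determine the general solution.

Coefficient matrix A = [[5, -4, 0], [12, -9, 0], [0, 0, 1]].
det(A - λI) = 0 gives eigenvalues λ = 1, -1, -3.
For λ=1: eigenvector (0,0,1).
For λ=-1: eigenvector (2,3,0).
For λ=-3: eigenvector (-1,-2,0).
General solution: C_1e^(t)(0,0,1) + C_2e^(-t)(2,3,0) + C_3e^(-3t)(-1,-2,0).

x(t) = 2C_2e^(-t) - C_3e^(-3t), y(t) = 3C_2e^(-t) - 2C_3e^(-3t), z(t) = C_1e^(t)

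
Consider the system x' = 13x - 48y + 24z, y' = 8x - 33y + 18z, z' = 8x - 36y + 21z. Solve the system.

Coefficient matrix A = [[13, -48, 24], [8, -33, 18], [8, -36, 21]].
det(A - λI) = 0 gives eigenvalues λ = -3, 3, 1.
For λ=-3: eigenvector (-3,-2,-2).
For λ=3: eigenvector (0,1,2).
For λ=1: eigenvector (-2,-1,-1).
General solution: c_1e^(-3t)(-3,-2,-2) + c_2e^(3t)(0,1,2) + c_3e^(t)(-2,-1,-1).

x(t) = -3c_1e^(-3t) - 2c_3e^(t), y(t) = -2c_1e^(-3t) + c_2e^(3t) - c_3e^(t), z(t) = -2c_1e^(-3t) + 2c_2e^(3t) - c_3e^(t)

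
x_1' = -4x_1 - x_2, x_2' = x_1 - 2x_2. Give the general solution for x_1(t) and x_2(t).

x_1(t) = K_1e^(-3t) + K_2te^(-3t) - 2K_2e^(-3t), x_2(t) = -K_1e^(-3t) - K_2te^(-3t) + K_2e^(-3t)

Coefficient matrix A = [[-4, -1], [1, -2]].
Characteristic polynomial det(A - λI) = λ^2 + 6λ + 9 = 0.
Single eigenvalue λ = -3 with algebraic multiplicity 2.
Eigenvector v = (1,-1); generalized eigenvector w with (A-λI)w=v is (-2,1).
General solution: e^(-3t)[K_1·v + K_2·(t·v + w)].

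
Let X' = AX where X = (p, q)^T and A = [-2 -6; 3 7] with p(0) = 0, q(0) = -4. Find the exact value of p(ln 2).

A = [[-2,-6],[3,7]]; eigenvalues λ = 1, 4.
Eigenvectors: (-2,1) for λ=1, (-1,1) for λ=4.
From the initial condition, c_1 = 4, c_2 = -8.
p(ln 2) = (4)(2^1)(-2) + (-8)(2^4)(-1) = 112.

112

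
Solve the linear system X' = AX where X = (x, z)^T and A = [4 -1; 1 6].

Coefficient matrix A = [[4, -1], [1, 6]].
Characteristic polynomial det(A - λI) = λ^2 - 10λ + 25 = 0.
Single eigenvalue λ = 5 with algebraic multiplicity 2.
Eigenvector v = (1,-1); generalized eigenvector w with (A-λI)w=v is (2,-3).
General solution: e^(5t)[K_1·v + K_2·(t·v + w)].

x(t) = K_1e^(5t) + K_2te^(5t) + 2K_2e^(5t), z(t) = -K_1e^(5t) - K_2te^(5t) - 3K_2e^(5t)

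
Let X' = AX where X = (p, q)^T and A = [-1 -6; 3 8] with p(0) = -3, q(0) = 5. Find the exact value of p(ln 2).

-208

A = [[-1,-6],[3,8]]; eigenvalues λ = 5, 2.
Eigenvectors: (1,-1) for λ=5, (2,-1) for λ=2.
From the initial condition, c_1 = -7, c_2 = 2.
p(ln 2) = (-7)(2^5)(1) + (2)(2^2)(2) = -208.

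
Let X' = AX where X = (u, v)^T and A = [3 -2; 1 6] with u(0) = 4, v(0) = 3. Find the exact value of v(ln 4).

A = [[3,-2],[1,6]]; eigenvalues λ = 5, 4.
Eigenvectors: (1,-1) for λ=5, (-2,1) for λ=4.
From the initial condition, c_1 = -10, c_2 = -7.
v(ln 4) = (-10)(4^5)(-1) + (-7)(4^4)(1) = 8448.

8448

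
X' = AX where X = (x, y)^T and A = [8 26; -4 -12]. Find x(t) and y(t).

Coefficient matrix A = [[8, 26], [-4, -12]].
Characteristic polynomial det(A - λI) = λ^2 + 4λ + 8 = 0.
Eigenvalues λ = -2 ± 2i (complex conjugate pair).
For λ=-2+2i: an eigenvector is (-2,1) - i(3,-1) = (-2 - 3i, 1 + i).
A real fundamental pair from Re and Im of e^((-2+2i)t)v: X_1 = e^(-2t)(cos(2t)·(-2,1) + sin(2t)·(3,-1)), X_2 = e^(-2t)(sin(2t)·(-2,1) - cos(2t)·(3,-1)).
General solution: C_1X_1 + C_2X_2.

x(t) = 3C_1e^(-2t)sin(2t) - 2C_1e^(-2t)cos(2t) - 2C_2e^(-2t)sin(2t) - 3C_2e^(-2t)cos(2t), y(t) = -C_1e^(-2t)sin(2t) + C_1e^(-2t)cos(2t) + C_2e^(-2t)sin(2t) + C_2e^(-2t)cos(2t)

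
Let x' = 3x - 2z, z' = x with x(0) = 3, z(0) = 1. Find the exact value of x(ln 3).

33

A = [[3,-2],[1,0]]; eigenvalues λ = 2, 1.
Eigenvectors: (2,1) for λ=2, (-1,-1) for λ=1.
From the initial condition, c_1 = 2, c_2 = 1.
x(ln 3) = (2)(3^2)(2) + (1)(3^1)(-1) = 33.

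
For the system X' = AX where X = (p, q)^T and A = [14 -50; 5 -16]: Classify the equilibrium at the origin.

A = [[14,-50],[5,-16]]; det(A-λI) = λ^2 + 2λ + 26.
λ = -1 ± 5i: negative real part.

stable spiral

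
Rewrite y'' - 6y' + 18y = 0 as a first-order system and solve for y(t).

Let x_1 = y, x_2 = y'. Then x_1' = x_2 and x_2' = -18x_1 + 6x_2.
A = [[0,1],[-18,6]]; det(A-λI) = λ^2 - 6λ + 18.
Eigenvalues λ = 3 ± 3i.

y(t) = C_1e^(3t)cos(3t) + C_2e^(3t)sin(3t)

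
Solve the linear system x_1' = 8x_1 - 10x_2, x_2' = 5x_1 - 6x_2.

Coefficient matrix A = [[8, -10], [5, -6]].
Characteristic polynomial det(A - λI) = λ^2 - 2λ + 2 = 0.
Eigenvalues λ = 1 ± i (complex conjugate pair).
For λ=1+i: an eigenvector is (1,1) - i(-3,-2) = (1 + 3i, 1 + 2i).
A real fundamental pair from Re and Im of e^((1+i)t)v: X_1 = e^(t)(cos(t)·(1,1) + sin(t)·(-3,-2)), X_2 = e^(t)(sin(t)·(1,1) - cos(t)·(-3,-2)).
General solution: K_1X_1 + K_2X_2.

x_1(t) = -3K_1e^(t)sin(t) + K_1e^(t)cos(t) + K_2e^(t)sin(t) + 3K_2e^(t)cos(t), x_2(t) = -2K_1e^(t)sin(t) + K_1e^(t)cos(t) + K_2e^(t)sin(t) + 2K_2e^(t)cos(t)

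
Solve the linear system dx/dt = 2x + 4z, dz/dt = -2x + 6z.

x(t) = -c_1e^(4t)sin(2t) + c_1e^(4t)cos(2t) + c_2e^(4t)sin(2t) + c_2e^(4t)cos(2t), z(t) = -c_1e^(4t)sin(2t) + c_2e^(4t)cos(2t)

Coefficient matrix A = [[2, 4], [-2, 6]].
Characteristic polynomial det(A - λI) = λ^2 - 8λ + 20 = 0.
Eigenvalues λ = 4 ± 2i (complex conjugate pair).
For λ=4+2i: an eigenvector is (1,0) - i(-1,-1) = (1 + i, 0 + i).
A real fundamental pair from Re and Im of e^((4+2i)t)v: X_1 = e^(4t)(cos(2t)·(1,0) + sin(2t)·(-1,-1)), X_2 = e^(4t)(sin(2t)·(1,0) - cos(2t)·(-1,-1)).
General solution: c_1X_1 + c_2X_2.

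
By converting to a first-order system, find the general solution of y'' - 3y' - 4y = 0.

y(t) = C_1e^(-t) + C_2e^(4t)

Let x_1 = y, x_2 = y'. Then x_1' = x_2 and x_2' = 4x_1 + 3x_2.
A = [[0,1],[4,3]]; det(A-λI) = λ^2 - 3λ - 4.
Eigenvalues λ = -1, 4 with eigenvectors (1,-1), (1,4).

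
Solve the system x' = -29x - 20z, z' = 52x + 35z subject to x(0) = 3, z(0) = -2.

x(t) = -14e^(3t)sin(4t) + 3e^(3t)cos(4t), z(t) = 23e^(3t)sin(4t) - 2e^(3t)cos(4t)

Coefficient matrix A = [[-29, -20], [52, 35]].
Characteristic polynomial det(A - λI) = λ^2 - 6λ + 25 = 0.
Eigenvalues λ = 3 ± 4i (complex conjugate pair).
For λ=3+4i: an eigenvector is (-1,2) - i(-2,3) = (-1 + 2i, 2 - 3i).
A real fundamental pair from Re and Im of e^((3+4i)t)v: X_1 = e^(3t)(cos(4t)·(-1,2) + sin(4t)·(-2,3)), X_2 = e^(3t)(sin(4t)·(-1,2) - cos(4t)·(-2,3)).
General solution: C_1X_1 + C_2X_2.
Applying x(0)=3, z(0)=-2 gives C_1=5, C_2=4.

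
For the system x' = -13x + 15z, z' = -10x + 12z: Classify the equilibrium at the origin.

saddle

A = [[-13,15],[-10,12]]; det(A-λI) = λ^2 + λ - 6.
λ = 2, -3: opposite signs.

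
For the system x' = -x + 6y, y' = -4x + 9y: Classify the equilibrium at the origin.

unstable node

A = [[-1,6],[-4,9]]; det(A-λI) = λ^2 - 8λ + 15.
λ = 5, 3: both positive.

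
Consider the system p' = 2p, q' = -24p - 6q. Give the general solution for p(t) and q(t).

p(t) = K_2e^(2t), q(t) = -K_1e^(-6t) - 3K_2e^(2t)

Coefficient matrix A = [[2, 0], [-24, -6]].
Characteristic polynomial det(A - λI) = λ^2 + 4λ - 12 = 0.
Eigenvalues λ = -6, 2.
For λ=-6: (A-λI) row 1 is [8, 0], so an eigenvector is (0, -1).
For λ=2: (A-λI) row 2 is [-24, -8], so an eigenvector is (1, -3).
General solution: K_1e^(-6t)(0,-1) + K_2e^(2t)(1,-3).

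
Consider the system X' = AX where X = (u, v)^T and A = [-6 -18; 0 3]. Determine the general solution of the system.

Coefficient matrix A = [[-6, -18], [0, 3]].
Characteristic polynomial det(A - λI) = λ^2 + 3λ - 18 = 0.
Eigenvalues λ = 3, -6.
For λ=3: (A-λI) row 1 is [-9, -18], so an eigenvector is (-2, 1).
For λ=-6: (A-λI) row 1 is [0, -18], so an eigenvector is (-1, 0).
General solution: K_1e^(3t)(-2,1) + K_2e^(-6t)(-1,0).

u(t) = -2K_1e^(3t) - K_2e^(-6t), v(t) = K_1e^(3t)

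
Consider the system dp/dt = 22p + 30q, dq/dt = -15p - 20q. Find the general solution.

p(t) = 3c_1e^(t)sin(3t) - c_1e^(t)cos(3t) - c_2e^(t)sin(3t) - 3c_2e^(t)cos(3t), q(t) = -2c_1e^(t)sin(3t) + c_1e^(t)cos(3t) + c_2e^(t)sin(3t) + 2c_2e^(t)cos(3t)

Coefficient matrix A = [[22, 30], [-15, -20]].
Characteristic polynomial det(A - λI) = λ^2 - 2λ + 10 = 0.
Eigenvalues λ = 1 ± 3i (complex conjugate pair).
For λ=1+3i: an eigenvector is (-1,1) - i(3,-2) = (-1 - 3i, 1 + 2i).
A real fundamental pair from Re and Im of e^((1+3i)t)v: X_1 = e^(t)(cos(3t)·(-1,1) + sin(3t)·(3,-2)), X_2 = e^(t)(sin(3t)·(-1,1) - cos(3t)·(3,-2)).
General solution: c_1X_1 + c_2X_2.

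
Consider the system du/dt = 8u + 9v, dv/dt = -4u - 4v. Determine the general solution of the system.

u(t) = 3c_1e^(2t) + 3c_2te^(2t) + 2c_2e^(2t), v(t) = -2c_1e^(2t) - 2c_2te^(2t) - c_2e^(2t)

Coefficient matrix A = [[8, 9], [-4, -4]].
Characteristic polynomial det(A - λI) = λ^2 - 4λ + 4 = 0.
Single eigenvalue λ = 2 with algebraic multiplicity 2.
Eigenvector v = (3,-2); generalized eigenvector w with (A-λI)w=v is (2,-1).
General solution: e^(2t)[c_1·v + c_2·(t·v + w)].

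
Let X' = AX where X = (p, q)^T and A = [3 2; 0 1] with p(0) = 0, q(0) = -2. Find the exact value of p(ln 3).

A = [[3,2],[0,1]]; eigenvalues λ = 3, 1.
Eigenvectors: (1,0) for λ=3, (1,-1) for λ=1.
From the initial condition, c_1 = -2, c_2 = 2.
p(ln 3) = (-2)(3^3)(1) + (2)(3^1)(1) = -48.

-48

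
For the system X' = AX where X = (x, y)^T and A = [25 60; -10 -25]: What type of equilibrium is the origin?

saddle

A = [[25,60],[-10,-25]]; det(A-λI) = λ^2 - 25.
λ = -5, 5: opposite signs.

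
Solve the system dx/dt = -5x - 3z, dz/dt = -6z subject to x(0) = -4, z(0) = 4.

Coefficient matrix A = [[-5, -3], [0, -6]].
Characteristic polynomial det(A - λI) = λ^2 + 11λ + 30 = 0.
Eigenvalues λ = -5, -6.
For λ=-5: (A-λI) row 1 is [0, -3], so an eigenvector is (1, 0).
For λ=-6: (A-λI) row 1 is [1, -3], so an eigenvector is (3, 1).
General solution: C_1e^(-5t)(1,0) + C_2e^(-6t)(3,1).
Applying x(0)=-4, z(0)=4 gives C_1=-16, C_2=4.

x(t) = -16e^(-5t) + 12e^(-6t), z(t) = 4e^(-6t)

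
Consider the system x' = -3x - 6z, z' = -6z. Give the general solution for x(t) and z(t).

Coefficient matrix A = [[-3, -6], [0, -6]].
Characteristic polynomial det(A - λI) = λ^2 + 9λ + 18 = 0.
Eigenvalues λ = -3, -6.
For λ=-3: (A-λI) row 1 is [0, -6], so an eigenvector is (1, 0).
For λ=-6: (A-λI) row 1 is [3, -6], so an eigenvector is (2, 1).
General solution: C_1e^(-3t)(1,0) + C_2e^(-6t)(2,1).

x(t) = C_1e^(-3t) + 2C_2e^(-6t), z(t) = C_2e^(-6t)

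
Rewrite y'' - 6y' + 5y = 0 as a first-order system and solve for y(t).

y(t) = c_1e^(t) + c_2e^(5t)

Let x_1 = y, x_2 = y'. Then x_1' = x_2 and x_2' = -5x_1 + 6x_2.
A = [[0,1],[-5,6]]; det(A-λI) = λ^2 - 6λ + 5.
Eigenvalues λ = 1, 5 with eigenvectors (1,1), (1,5).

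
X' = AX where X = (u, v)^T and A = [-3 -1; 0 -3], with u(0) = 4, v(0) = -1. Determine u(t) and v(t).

Coefficient matrix A = [[-3, -1], [0, -3]].
Characteristic polynomial det(A - λI) = λ^2 + 6λ + 9 = 0.
Single eigenvalue λ = -3 with algebraic multiplicity 2.
Eigenvector v = (1,0); generalized eigenvector w with (A-λI)w=v is (2,-1).
General solution: e^(-3t)[c_1·v + c_2·(t·v + w)].
Applying u(0)=4, v(0)=-1 gives c_1=2, c_2=1.

u(t) = te^(-3t) + 4e^(-3t), v(t) = -e^(-3t)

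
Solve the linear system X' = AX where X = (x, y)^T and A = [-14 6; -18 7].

Coefficient matrix A = [[-14, 6], [-18, 7]].
Characteristic polynomial det(A - λI) = λ^2 + 7λ + 10 = 0.
Eigenvalues λ = -2, -5.
For λ=-2: (A-λI) row 1 is [-12, 6], so an eigenvector is (-1, -2).
For λ=-5: (A-λI) row 1 is [-9, 6], so an eigenvector is (-2, -3).
General solution: K_1e^(-2t)(-1,-2) + K_2e^(-5t)(-2,-3).

x(t) = -K_1e^(-2t) - 2K_2e^(-5t), y(t) = -2K_1e^(-2t) - 3K_2e^(-5t)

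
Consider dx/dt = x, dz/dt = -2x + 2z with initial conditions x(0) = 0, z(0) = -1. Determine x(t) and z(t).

x(t) = 0, z(t) = -e^(2t)

Coefficient matrix A = [[1, 0], [-2, 2]].
Characteristic polynomial det(A - λI) = λ^2 - 3λ + 2 = 0.
Eigenvalues λ = 2, 1.
For λ=2: (A-λI) row 1 is [-1, 0], so an eigenvector is (0, -1).
For λ=1: (A-λI) row 2 is [-2, 1], so an eigenvector is (-1, -2).
General solution: c_1e^(2t)(0,-1) + c_2e^(t)(-1,-2).
Applying x(0)=0, z(0)=-1 gives c_1=1, c_2=0.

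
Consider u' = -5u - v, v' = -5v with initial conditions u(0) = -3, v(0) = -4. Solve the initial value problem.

u(t) = 4te^(-5t) - 3e^(-5t), v(t) = -4e^(-5t)

Coefficient matrix A = [[-5, -1], [0, -5]].
Characteristic polynomial det(A - λI) = λ^2 + 10λ + 25 = 0.
Single eigenvalue λ = -5 with algebraic multiplicity 2.
Eigenvector v = (1,0); generalized eigenvector w with (A-λI)w=v is (2,-1).
General solution: e^(-5t)[C_1·v + C_2·(t·v + w)].
Applying u(0)=-3, v(0)=-4 gives C_1=-11, C_2=4.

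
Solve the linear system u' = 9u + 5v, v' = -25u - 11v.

u(t) = -C_1e^(-t)sin(5t) + C_2e^(-t)cos(5t), v(t) = 2C_1e^(-t)sin(5t) - C_1e^(-t)cos(5t) - C_2e^(-t)sin(5t) - 2C_2e^(-t)cos(5t)

Coefficient matrix A = [[9, 5], [-25, -11]].
Characteristic polynomial det(A - λI) = λ^2 + 2λ + 26 = 0.
Eigenvalues λ = -1 ± 5i (complex conjugate pair).
For λ=-1+5i: an eigenvector is (0,-1) - i(-1,2) = (0 + i, -1 - 2i).
A real fundamental pair from Re and Im of e^((-1+5i)t)v: X_1 = e^(-t)(cos(5t)·(0,-1) + sin(5t)·(-1,2)), X_2 = e^(-t)(sin(5t)·(0,-1) - cos(5t)·(-1,2)).
General solution: C_1X_1 + C_2X_2.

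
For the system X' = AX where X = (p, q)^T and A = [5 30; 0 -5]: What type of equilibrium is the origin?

saddle

A = [[5,30],[0,-5]]; det(A-λI) = λ^2 - 25.
λ = 5, -5: opposite signs.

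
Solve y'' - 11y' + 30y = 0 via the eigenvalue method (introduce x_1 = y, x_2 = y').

Let x_1 = y, x_2 = y'. Then x_1' = x_2 and x_2' = -30x_1 + 11x_2.
A = [[0,1],[-30,11]]; det(A-λI) = λ^2 - 11λ + 30.
Eigenvalues λ = 5, 6 with eigenvectors (1,5), (1,6).

y(t) = c_1e^(5t) + c_2e^(6t)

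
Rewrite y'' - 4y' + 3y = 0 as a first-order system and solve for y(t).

Let x_1 = y, x_2 = y'. Then x_1' = x_2 and x_2' = -3x_1 + 4x_2.
A = [[0,1],[-3,4]]; det(A-λI) = λ^2 - 4λ + 3.
Eigenvalues λ = 3, 1 with eigenvectors (1,3), (1,1).

y(t) = K_1e^(3t) + K_2e^(t)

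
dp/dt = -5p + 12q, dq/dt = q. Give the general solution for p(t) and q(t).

Coefficient matrix A = [[-5, 12], [0, 1]].
Characteristic polynomial det(A - λI) = λ^2 + 4λ - 5 = 0.
Eigenvalues λ = -5, 1.
For λ=-5: (A-λI) row 1 is [0, 12], so an eigenvector is (-1, 0).
For λ=1: (A-λI) row 1 is [-6, 12], so an eigenvector is (2, 1).
General solution: c_1e^(-5t)(-1,0) + c_2e^(t)(2,1).

p(t) = -c_1e^(-5t) + 2c_2e^(t), q(t) = c_2e^(t)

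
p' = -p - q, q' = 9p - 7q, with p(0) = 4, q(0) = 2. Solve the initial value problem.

Coefficient matrix A = [[-1, -1], [9, -7]].
Characteristic polynomial det(A - λI) = λ^2 + 8λ + 16 = 0.
Single eigenvalue λ = -4 with algebraic multiplicity 2.
Eigenvector v = (-1,-3); generalized eigenvector w with (A-λI)w=v is (-1,-2).
General solution: e^(-4t)[C_1·v + C_2·(t·v + w)].
Applying p(0)=4, q(0)=2 gives C_1=6, C_2=-10.

p(t) = 10te^(-4t) + 4e^(-4t), q(t) = 30te^(-4t) + 2e^(-4t)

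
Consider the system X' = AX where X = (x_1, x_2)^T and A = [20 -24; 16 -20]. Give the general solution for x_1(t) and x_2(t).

Coefficient matrix A = [[20, -24], [16, -20]].
Characteristic polynomial det(A - λI) = λ^2 - 16 = 0.
Eigenvalues λ = -4, 4.
For λ=-4: (A-λI) row 1 is [24, -24], so an eigenvector is (1, 1).
For λ=4: (A-λI) row 1 is [16, -24], so an eigenvector is (3, 2).
General solution: K_1e^(-4t)(1,1) + K_2e^(4t)(3,2).

x_1(t) = K_1e^(-4t) + 3K_2e^(4t), x_2(t) = K_1e^(-4t) + 2K_2e^(4t)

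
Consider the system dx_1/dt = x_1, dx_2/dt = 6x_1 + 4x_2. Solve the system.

x_1(t) = K_2e^(t), x_2(t) = K_1e^(4t) - 2K_2e^(t)

Coefficient matrix A = [[1, 0], [6, 4]].
Characteristic polynomial det(A - λI) = λ^2 - 5λ + 4 = 0.
Eigenvalues λ = 4, 1.
For λ=4: (A-λI) row 1 is [-3, 0], so an eigenvector is (0, 1).
For λ=1: (A-λI) row 2 is [6, 3], so an eigenvector is (1, -2).
General solution: K_1e^(4t)(0,1) + K_2e^(t)(1,-2).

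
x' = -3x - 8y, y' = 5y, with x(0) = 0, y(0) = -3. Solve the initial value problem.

Coefficient matrix A = [[-3, -8], [0, 5]].
Characteristic polynomial det(A - λI) = λ^2 - 2λ - 15 = 0.
Eigenvalues λ = 5, -3.
For λ=5: (A-λI) row 1 is [-8, -8], so an eigenvector is (-1, 1).
For λ=-3: (A-λI) row 1 is [0, -8], so an eigenvector is (1, 0).
General solution: C_1e^(5t)(-1,1) + C_2e^(-3t)(1,0).
Applying x(0)=0, y(0)=-3 gives C_1=-3, C_2=-3.

x(t) = 3e^(5t) - 3e^(-3t), y(t) = -3e^(5t)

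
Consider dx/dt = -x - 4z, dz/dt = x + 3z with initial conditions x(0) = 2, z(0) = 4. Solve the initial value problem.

Coefficient matrix A = [[-1, -4], [1, 3]].
Characteristic polynomial det(A - λI) = λ^2 - 2λ + 1 = 0.
Single eigenvalue λ = 1 with algebraic multiplicity 2.
Eigenvector v = (-2,1); generalized eigenvector w with (A-λI)w=v is (3,-1).
General solution: e^(t)[C_1·v + C_2·(t·v + w)].
Applying x(0)=2, z(0)=4 gives C_1=14, C_2=10.

x(t) = -20te^(t) + 2e^(t), z(t) = 10te^(t) + 4e^(t)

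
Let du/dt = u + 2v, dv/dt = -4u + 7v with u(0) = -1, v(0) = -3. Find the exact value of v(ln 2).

A = [[1,2],[-4,7]]; eigenvalues λ = 5, 3.
Eigenvectors: (1,2) for λ=5, (1,1) for λ=3.
From the initial condition, c_1 = -2, c_2 = 1.
v(ln 2) = (-2)(2^5)(2) + (1)(2^3)(1) = -120.

-120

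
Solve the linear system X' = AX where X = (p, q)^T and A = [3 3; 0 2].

Coefficient matrix A = [[3, 3], [0, 2]].
Characteristic polynomial det(A - λI) = λ^2 - 5λ + 6 = 0.
Eigenvalues λ = 2, 3.
For λ=2: (A-λI) row 1 is [1, 3], so an eigenvector is (3, -1).
For λ=3: (A-λI) row 1 is [0, 3], so an eigenvector is (-1, 0).
General solution: C_1e^(2t)(3,-1) + C_2e^(3t)(-1,0).

p(t) = 3C_1e^(2t) - C_2e^(3t), q(t) = -C_1e^(2t)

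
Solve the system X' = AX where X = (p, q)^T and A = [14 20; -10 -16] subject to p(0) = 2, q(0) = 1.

p(t) = 6e^(4t) - 4e^(-6t), q(t) = -3e^(4t) + 4e^(-6t)

Coefficient matrix A = [[14, 20], [-10, -16]].
Characteristic polynomial det(A - λI) = λ^2 + 2λ - 24 = 0.
Eigenvalues λ = 4, -6.
For λ=4: (A-λI) row 1 is [10, 20], so an eigenvector is (2, -1).
For λ=-6: (A-λI) row 1 is [20, 20], so an eigenvector is (-1, 1).
General solution: c_1e^(4t)(2,-1) + c_2e^(-6t)(-1,1).
Applying p(0)=2, q(0)=1 gives c_1=3, c_2=4.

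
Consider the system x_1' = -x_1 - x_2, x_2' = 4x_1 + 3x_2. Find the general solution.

x_1(t) = -C_1e^(t) - C_2te^(t) + 2C_2e^(t), x_2(t) = 2C_1e^(t) + 2C_2te^(t) - 3C_2e^(t)

Coefficient matrix A = [[-1, -1], [4, 3]].
Characteristic polynomial det(A - λI) = λ^2 - 2λ + 1 = 0.
Single eigenvalue λ = 1 with algebraic multiplicity 2.
Eigenvector v = (-1,2); generalized eigenvector w with (A-λI)w=v is (2,-3).
General solution: e^(t)[C_1·v + C_2·(t·v + w)].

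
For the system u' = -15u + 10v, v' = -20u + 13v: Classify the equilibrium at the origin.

A = [[-15,10],[-20,13]]; det(A-λI) = λ^2 + 2λ + 5.
λ = -1 ± 2i: negative real part.

stable spiral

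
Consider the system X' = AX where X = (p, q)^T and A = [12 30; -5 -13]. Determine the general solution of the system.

Coefficient matrix A = [[12, 30], [-5, -13]].
Characteristic polynomial det(A - λI) = λ^2 + λ - 6 = 0.
Eigenvalues λ = 2, -3.
For λ=2: (A-λI) row 1 is [10, 30], so an eigenvector is (-3, 1).
For λ=-3: (A-λI) row 1 is [15, 30], so an eigenvector is (2, -1).
General solution: C_1e^(2t)(-3,1) + C_2e^(-3t)(2,-1).

p(t) = -3C_1e^(2t) + 2C_2e^(-3t), q(t) = C_1e^(2t) - C_2e^(-3t)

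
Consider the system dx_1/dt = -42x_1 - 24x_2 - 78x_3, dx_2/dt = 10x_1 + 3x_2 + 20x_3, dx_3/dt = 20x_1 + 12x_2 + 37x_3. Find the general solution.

Coefficient matrix A = [[-42, -24, -78], [10, 3, 20], [20, 12, 37]].
det(A - λI) = 0 gives eigenvalues λ = -2, 3, -3.
For λ=-2: eigenvector (9,-2,-4).
For λ=3: eigenvector (-4,1,2).
For λ=-3: eigenvector (-2,0,1).
General solution: c_1e^(-2t)(9,-2,-4) + c_2e^(3t)(-4,1,2) + c_3e^(-3t)(-2,0,1).

x_1(t) = 9c_1e^(-2t) - 4c_2e^(3t) - 2c_3e^(-3t), x_2(t) = -2c_1e^(-2t) + c_2e^(3t), x_3(t) = -4c_1e^(-2t) + 2c_2e^(3t) + c_3e^(-3t)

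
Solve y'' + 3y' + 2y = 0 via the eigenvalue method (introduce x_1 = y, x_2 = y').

y(t) = c_1e^(-t) + c_2e^(-2t)

Let x_1 = y, x_2 = y'. Then x_1' = x_2 and x_2' = -2x_1 - 3x_2.
A = [[0,1],[-2,-3]]; det(A-λI) = λ^2 + 3λ + 2.
Eigenvalues λ = -1, -2 with eigenvectors (1,-1), (1,-2).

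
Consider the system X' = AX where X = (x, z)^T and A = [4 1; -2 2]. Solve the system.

x(t) = C_1e^(3t)cos(t) + C_2e^(3t)sin(t), z(t) = -C_1e^(3t)sin(t) - C_1e^(3t)cos(t) - C_2e^(3t)sin(t) + C_2e^(3t)cos(t)

Coefficient matrix A = [[4, 1], [-2, 2]].
Characteristic polynomial det(A - λI) = λ^2 - 6λ + 10 = 0.
Eigenvalues λ = 3 ± i (complex conjugate pair).
For λ=3+i: an eigenvector is (1,-1) - i(0,-1) = (1, -1 + i).
A real fundamental pair from Re and Im of e^((3+i)t)v: X_1 = e^(3t)(cos(t)·(1,-1) + sin(t)·(0,-1)), X_2 = e^(3t)(sin(t)·(1,-1) - cos(t)·(0,-1)).
General solution: C_1X_1 + C_2X_2.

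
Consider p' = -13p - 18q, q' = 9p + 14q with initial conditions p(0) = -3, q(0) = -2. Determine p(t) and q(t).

p(t) = 7e^(5t) - 10e^(-4t), q(t) = -7e^(5t) + 5e^(-4t)

Coefficient matrix A = [[-13, -18], [9, 14]].
Characteristic polynomial det(A - λI) = λ^2 - λ - 20 = 0.
Eigenvalues λ = 5, -4.
For λ=5: (A-λI) row 1 is [-18, -18], so an eigenvector is (1, -1).
For λ=-4: (A-λI) row 1 is [-9, -18], so an eigenvector is (2, -1).
General solution: K_1e^(5t)(1,-1) + K_2e^(-4t)(2,-1).
Applying p(0)=-3, q(0)=-2 gives K_1=7, K_2=-5.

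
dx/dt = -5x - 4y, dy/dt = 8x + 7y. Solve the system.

x(t) = -C_1e^(-t) + C_2e^(3t), y(t) = C_1e^(-t) - 2C_2e^(3t)

Coefficient matrix A = [[-5, -4], [8, 7]].
Characteristic polynomial det(A - λI) = λ^2 - 2λ - 3 = 0.
Eigenvalues λ = -1, 3.
For λ=-1: (A-λI) row 1 is [-4, -4], so an eigenvector is (-1, 1).
For λ=3: (A-λI) row 1 is [-8, -4], so an eigenvector is (1, -2).
General solution: C_1e^(-t)(-1,1) + C_2e^(3t)(1,-2).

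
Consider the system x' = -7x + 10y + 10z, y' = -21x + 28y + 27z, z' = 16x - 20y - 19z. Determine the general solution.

Coefficient matrix A = [[-7, 10, 10], [-21, 28, 27], [16, -20, -19]].
det(A - λI) = 0 gives eigenvalues λ = 3, -2, 1.
For λ=3: eigenvector (1,3,-2).
For λ=-2: eigenvector (-2,-5,4).
For λ=1: eigenvector (0,-1,1).
General solution: C_1e^(3t)(1,3,-2) + C_2e^(-2t)(-2,-5,4) + C_3e^(t)(0,-1,1).

x(t) = C_1e^(3t) - 2C_2e^(-2t), y(t) = 3C_1e^(3t) - 5C_2e^(-2t) - C_3e^(t), z(t) = -2C_1e^(3t) + 4C_2e^(-2t) + C_3e^(t)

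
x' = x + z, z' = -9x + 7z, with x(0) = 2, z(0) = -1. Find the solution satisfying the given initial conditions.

Coefficient matrix A = [[1, 1], [-9, 7]].
Characteristic polynomial det(A - λI) = λ^2 - 8λ + 16 = 0.
Single eigenvalue λ = 4 with algebraic multiplicity 2.
Eigenvector v = (-1,-3); generalized eigenvector w with (A-λI)w=v is (0,-1).
General solution: e^(4t)[c_1·v + c_2·(t·v + w)].
Applying x(0)=2, z(0)=-1 gives c_1=-2, c_2=7.

x(t) = -7te^(4t) + 2e^(4t), z(t) = -21te^(4t) - e^(4t)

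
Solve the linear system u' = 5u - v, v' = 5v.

Coefficient matrix A = [[5, -1], [0, 5]].
Characteristic polynomial det(A - λI) = λ^2 - 10λ + 25 = 0.
Single eigenvalue λ = 5 with algebraic multiplicity 2.
Eigenvector v = (-1,0); generalized eigenvector w with (A-λI)w=v is (1,1).
General solution: e^(5t)[c_1·v + c_2·(t·v + w)].

u(t) = -c_1e^(5t) - c_2te^(5t) + c_2e^(5t), v(t) = c_2e^(5t)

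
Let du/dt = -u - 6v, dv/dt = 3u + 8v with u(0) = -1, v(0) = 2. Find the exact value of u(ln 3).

-711

A = [[-1,-6],[3,8]]; eigenvalues λ = 2, 5.
Eigenvectors: (-2,1) for λ=2, (-1,1) for λ=5.
From the initial condition, c_1 = -1, c_2 = 3.
u(ln 3) = (-1)(3^2)(-2) + (3)(3^5)(-1) = -711.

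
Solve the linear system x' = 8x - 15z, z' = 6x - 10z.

Coefficient matrix A = [[8, -15], [6, -10]].
Characteristic polynomial det(A - λI) = λ^2 + 2λ + 10 = 0.
Eigenvalues λ = -1 ± 3i (complex conjugate pair).
For λ=-1+3i: an eigenvector is (2,1) - i(1,1) = (2 - i, 1 - i).
A real fundamental pair from Re and Im of e^((-1+3i)t)v: X_1 = e^(-t)(cos(3t)·(2,1) + sin(3t)·(1,1)), X_2 = e^(-t)(sin(3t)·(2,1) - cos(3t)·(1,1)).
General solution: c_1X_1 + c_2X_2.

x(t) = c_1e^(-t)sin(3t) + 2c_1e^(-t)cos(3t) + 2c_2e^(-t)sin(3t) - c_2e^(-t)cos(3t), z(t) = c_1e^(-t)sin(3t) + c_1e^(-t)cos(3t) + c_2e^(-t)sin(3t) - c_2e^(-t)cos(3t)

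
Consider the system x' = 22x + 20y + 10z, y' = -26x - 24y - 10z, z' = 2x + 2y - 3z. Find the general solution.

Coefficient matrix A = [[22, 20, 10], [-26, -24, -10], [2, 2, -3]].
det(A - λI) = 0 gives eigenvalues λ = -4, 2, -3.
For λ=-4: eigenvector (0,1,-2).
For λ=2: eigenvector (1,-1,0).
For λ=-3: eigenvector (-2,2,1).
General solution: C_1e^(-4t)(0,1,-2) + C_2e^(2t)(1,-1,0) + C_3e^(-3t)(-2,2,1).

x(t) = C_2e^(2t) - 2C_3e^(-3t), y(t) = C_1e^(-4t) - C_2e^(2t) + 2C_3e^(-3t), z(t) = -2C_1e^(-4t) + C_3e^(-3t)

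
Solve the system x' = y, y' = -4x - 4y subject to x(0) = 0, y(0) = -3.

Coefficient matrix A = [[0, 1], [-4, -4]].
Characteristic polynomial det(A - λI) = λ^2 + 4λ + 4 = 0.
Single eigenvalue λ = -2 with algebraic multiplicity 2.
Eigenvector v = (-1,2); generalized eigenvector w with (A-λI)w=v is (1,-3).
General solution: e^(-2t)[C_1·v + C_2·(t·v + w)].
Applying x(0)=0, y(0)=-3 gives C_1=3, C_2=3.

x(t) = -3te^(-2t), y(t) = 6te^(-2t) - 3e^(-2t)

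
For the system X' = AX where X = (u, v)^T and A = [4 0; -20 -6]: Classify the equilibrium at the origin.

saddle

A = [[4,0],[-20,-6]]; det(A-λI) = λ^2 + 2λ - 24.
λ = -6, 4: opposite signs.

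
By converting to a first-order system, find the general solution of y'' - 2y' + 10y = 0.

y(t) = c_1e^(t)cos(3t) + c_2e^(t)sin(3t)

Let x_1 = y, x_2 = y'. Then x_1' = x_2 and x_2' = -10x_1 + 2x_2.
A = [[0,1],[-10,2]]; det(A-λI) = λ^2 - 2λ + 10.
Eigenvalues λ = 1 ± 3i.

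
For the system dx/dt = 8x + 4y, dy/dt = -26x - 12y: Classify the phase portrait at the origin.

stable spiral

A = [[8,4],[-26,-12]]; det(A-λI) = λ^2 + 4λ + 8.
λ = -2 ± 2i: negative real part.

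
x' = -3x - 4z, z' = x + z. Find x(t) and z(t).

Coefficient matrix A = [[-3, -4], [1, 1]].
Characteristic polynomial det(A - λI) = λ^2 + 2λ + 1 = 0.
Single eigenvalue λ = -1 with algebraic multiplicity 2.
Eigenvector v = (-2,1); generalized eigenvector w with (A-λI)w=v is (3,-1).
General solution: e^(-t)[C_1·v + C_2·(t·v + w)].

x(t) = -2C_1e^(-t) - 2C_2te^(-t) + 3C_2e^(-t), z(t) = C_1e^(-t) + C_2te^(-t) - C_2e^(-t)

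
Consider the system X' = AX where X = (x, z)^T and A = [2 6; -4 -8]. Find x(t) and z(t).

x(t) = -c_1e^(-4t) + 3c_2e^(-2t), z(t) = c_1e^(-4t) - 2c_2e^(-2t)

Coefficient matrix A = [[2, 6], [-4, -8]].
Characteristic polynomial det(A - λI) = λ^2 + 6λ + 8 = 0.
Eigenvalues λ = -4, -2.
For λ=-4: (A-λI) row 1 is [6, 6], so an eigenvector is (-1, 1).
For λ=-2: (A-λI) row 1 is [4, 6], so an eigenvector is (3, -2).
General solution: c_1e^(-4t)(-1,1) + c_2e^(-2t)(3,-2).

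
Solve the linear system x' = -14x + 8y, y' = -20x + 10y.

Coefficient matrix A = [[-14, 8], [-20, 10]].
Characteristic polynomial det(A - λI) = λ^2 + 4λ + 20 = 0.
Eigenvalues λ = -2 ± 4i (complex conjugate pair).
For λ=-2+4i: an eigenvector is (1,2) - i(1,1) = (1 - i, 2 - i).
A real fundamental pair from Re and Im of e^((-2+4i)t)v: X_1 = e^(-2t)(cos(4t)·(1,2) + sin(4t)·(1,1)), X_2 = e^(-2t)(sin(4t)·(1,2) - cos(4t)·(1,1)).
General solution: c_1X_1 + c_2X_2.

x(t) = c_1e^(-2t)sin(4t) + c_1e^(-2t)cos(4t) + c_2e^(-2t)sin(4t) - c_2e^(-2t)cos(4t), y(t) = c_1e^(-2t)sin(4t) + 2c_1e^(-2t)cos(4t) + 2c_2e^(-2t)sin(4t) - c_2e^(-2t)cos(4t)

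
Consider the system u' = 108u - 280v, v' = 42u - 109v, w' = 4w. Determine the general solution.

Coefficient matrix A = [[108, -280, 0], [42, -109, 0], [0, 0, 4]].
det(A - λI) = 0 gives eigenvalues λ = -4, 4, 3.
For λ=-4: eigenvector (5,2,0).
For λ=4: eigenvector (0,0,1).
For λ=3: eigenvector (-8,-3,0).
General solution: c_1e^(-4t)(5,2,0) + c_2e^(4t)(0,0,1) + c_3e^(3t)(-8,-3,0).

u(t) = 5c_1e^(-4t) - 8c_3e^(3t), v(t) = 2c_1e^(-4t) - 3c_3e^(3t), w(t) = c_2e^(4t)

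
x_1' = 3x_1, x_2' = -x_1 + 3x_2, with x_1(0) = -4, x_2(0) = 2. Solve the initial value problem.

Coefficient matrix A = [[3, 0], [-1, 3]].
Characteristic polynomial det(A - λI) = λ^2 - 6λ + 9 = 0.
Single eigenvalue λ = 3 with algebraic multiplicity 2.
Eigenvector v = (0,-1); generalized eigenvector w with (A-λI)w=v is (1,-2).
General solution: e^(3t)[c_1·v + c_2·(t·v + w)].
Applying x_1(0)=-4, x_2(0)=2 gives c_1=6, c_2=-4.

x_1(t) = -4e^(3t), x_2(t) = 4te^(3t) + 2e^(3t)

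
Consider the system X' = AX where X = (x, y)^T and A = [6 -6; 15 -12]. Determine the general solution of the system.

Coefficient matrix A = [[6, -6], [15, -12]].
Characteristic polynomial det(A - λI) = λ^2 + 6λ + 18 = 0.
Eigenvalues λ = -3 ± 3i (complex conjugate pair).
For λ=-3+3i: an eigenvector is (-1,-2) - i(1,1) = (-1 - i, -2 - i).
A real fundamental pair from Re and Im of e^((-3+3i)t)v: X_1 = e^(-3t)(cos(3t)·(-1,-2) + sin(3t)·(1,1)), X_2 = e^(-3t)(sin(3t)·(-1,-2) - cos(3t)·(1,1)).
General solution: c_1X_1 + c_2X_2.

x(t) = c_1e^(-3t)sin(3t) - c_1e^(-3t)cos(3t) - c_2e^(-3t)sin(3t) - c_2e^(-3t)cos(3t), y(t) = c_1e^(-3t)sin(3t) - 2c_1e^(-3t)cos(3t) - 2c_2e^(-3t)sin(3t) - c_2e^(-3t)cos(3t)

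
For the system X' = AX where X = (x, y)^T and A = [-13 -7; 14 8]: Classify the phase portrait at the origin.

A = [[-13,-7],[14,8]]; det(A-λI) = λ^2 + 5λ - 6.
λ = 1, -6: opposite signs.

saddle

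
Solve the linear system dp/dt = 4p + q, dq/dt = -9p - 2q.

p(t) = c_1e^(t) + c_2te^(t) + c_2e^(t), q(t) = -3c_1e^(t) - 3c_2te^(t) - 2c_2e^(t)

Coefficient matrix A = [[4, 1], [-9, -2]].
Characteristic polynomial det(A - λI) = λ^2 - 2λ + 1 = 0.
Single eigenvalue λ = 1 with algebraic multiplicity 2.
Eigenvector v = (1,-3); generalized eigenvector w with (A-λI)w=v is (1,-2).
General solution: e^(t)[c_1·v + c_2·(t·v + w)].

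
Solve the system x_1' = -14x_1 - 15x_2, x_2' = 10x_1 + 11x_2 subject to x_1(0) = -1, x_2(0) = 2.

x_1(t) = -4e^(t) + 3e^(-4t), x_2(t) = 4e^(t) - 2e^(-4t)

Coefficient matrix A = [[-14, -15], [10, 11]].
Characteristic polynomial det(A - λI) = λ^2 + 3λ - 4 = 0.
Eigenvalues λ = -4, 1.
For λ=-4: (A-λI) row 1 is [-10, -15], so an eigenvector is (3, -2).
For λ=1: (A-λI) row 1 is [-15, -15], so an eigenvector is (-1, 1).
General solution: K_1e^(-4t)(3,-2) + K_2e^(t)(-1,1).
Applying x_1(0)=-1, x_2(0)=2 gives K_1=1, K_2=4.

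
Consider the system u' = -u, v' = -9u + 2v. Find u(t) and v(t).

Coefficient matrix A = [[-1, 0], [-9, 2]].
Characteristic polynomial det(A - λI) = λ^2 - λ - 2 = 0.
Eigenvalues λ = 2, -1.
For λ=2: (A-λI) row 1 is [-3, 0], so an eigenvector is (0, 1).
For λ=-1: (A-λI) row 2 is [-9, 3], so an eigenvector is (-1, -3).
General solution: K_1e^(2t)(0,1) + K_2e^(-t)(-1,-3).

u(t) = -K_2e^(-t), v(t) = K_1e^(2t) - 3K_2e^(-t)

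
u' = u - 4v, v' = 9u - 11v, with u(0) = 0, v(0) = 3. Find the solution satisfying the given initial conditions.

u(t) = -12te^(-5t), v(t) = -18te^(-5t) + 3e^(-5t)

Coefficient matrix A = [[1, -4], [9, -11]].
Characteristic polynomial det(A - λI) = λ^2 + 10λ + 25 = 0.
Single eigenvalue λ = -5 with algebraic multiplicity 2.
Eigenvector v = (2,3); generalized eigenvector w with (A-λI)w=v is (-1,-2).
General solution: e^(-5t)[K_1·v + K_2·(t·v + w)].
Applying u(0)=0, v(0)=3 gives K_1=-3, K_2=-6.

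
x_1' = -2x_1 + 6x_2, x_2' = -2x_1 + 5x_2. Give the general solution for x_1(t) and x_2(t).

Coefficient matrix A = [[-2, 6], [-2, 5]].
Characteristic polynomial det(A - λI) = λ^2 - 3λ + 2 = 0.
Eigenvalues λ = 2, 1.
For λ=2: (A-λI) row 1 is [-4, 6], so an eigenvector is (3, 2).
For λ=1: (A-λI) row 1 is [-3, 6], so an eigenvector is (2, 1).
General solution: C_1e^(2t)(3,2) + C_2e^(t)(2,1).

x_1(t) = 3C_1e^(2t) + 2C_2e^(t), x_2(t) = 2C_1e^(2t) + C_2e^(t)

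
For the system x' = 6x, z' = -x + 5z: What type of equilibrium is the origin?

unstable node

A = [[6,0],[-1,5]]; det(A-λI) = λ^2 - 11λ + 30.
λ = 5, 6: both positive.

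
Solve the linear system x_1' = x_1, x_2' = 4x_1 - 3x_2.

Coefficient matrix A = [[1, 0], [4, -3]].
Characteristic polynomial det(A - λI) = λ^2 + 2λ - 3 = 0.
Eigenvalues λ = 1, -3.
For λ=1: (A-λI) row 2 is [4, -4], so an eigenvector is (1, 1).
For λ=-3: (A-λI) row 1 is [4, 0], so an eigenvector is (0, -1).
General solution: K_1e^(t)(1,1) + K_2e^(-3t)(0,-1).

x_1(t) = K_1e^(t), x_2(t) = K_1e^(t) - K_2e^(-3t)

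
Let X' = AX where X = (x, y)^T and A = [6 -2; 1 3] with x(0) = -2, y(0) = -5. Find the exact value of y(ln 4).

A = [[6,-2],[1,3]]; eigenvalues λ = 5, 4.
Eigenvectors: (2,1) for λ=5, (-1,-1) for λ=4.
From the initial condition, c_1 = 3, c_2 = 8.
y(ln 4) = (3)(4^5)(1) + (8)(4^4)(-1) = 1024.

1024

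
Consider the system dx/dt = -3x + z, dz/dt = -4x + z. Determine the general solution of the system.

x(t) = c_1e^(-t) + c_2te^(-t) - c_2e^(-t), z(t) = 2c_1e^(-t) + 2c_2te^(-t) - c_2e^(-t)

Coefficient matrix A = [[-3, 1], [-4, 1]].
Characteristic polynomial det(A - λI) = λ^2 + 2λ + 1 = 0.
Single eigenvalue λ = -1 with algebraic multiplicity 2.
Eigenvector v = (1,2); generalized eigenvector w with (A-λI)w=v is (-1,-1).
General solution: e^(-t)[c_1·v + c_2·(t·v + w)].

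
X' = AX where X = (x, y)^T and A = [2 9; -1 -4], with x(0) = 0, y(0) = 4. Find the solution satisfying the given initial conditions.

x(t) = 36te^(-t), y(t) = -12te^(-t) + 4e^(-t)

Coefficient matrix A = [[2, 9], [-1, -4]].
Characteristic polynomial det(A - λI) = λ^2 + 2λ + 1 = 0.
Single eigenvalue λ = -1 with algebraic multiplicity 2.
Eigenvector v = (-3,1); generalized eigenvector w with (A-λI)w=v is (-1,0).
General solution: e^(-t)[C_1·v + C_2·(t·v + w)].
Applying x(0)=0, y(0)=4 gives C_1=4, C_2=-12.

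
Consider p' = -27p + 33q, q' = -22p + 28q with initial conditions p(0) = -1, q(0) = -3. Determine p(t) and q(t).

p(t) = -7e^(6t) + 6e^(-5t), q(t) = -7e^(6t) + 4e^(-5t)

Coefficient matrix A = [[-27, 33], [-22, 28]].
Characteristic polynomial det(A - λI) = λ^2 - λ - 30 = 0.
Eigenvalues λ = 6, -5.
For λ=6: (A-λI) row 1 is [-33, 33], so an eigenvector is (1, 1).
For λ=-5: (A-λI) row 1 is [-22, 33], so an eigenvector is (3, 2).
General solution: C_1e^(6t)(1,1) + C_2e^(-5t)(3,2).
Applying p(0)=-1, q(0)=-3 gives C_1=-7, C_2=2.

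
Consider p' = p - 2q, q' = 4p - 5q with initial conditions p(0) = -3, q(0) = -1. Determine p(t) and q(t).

p(t) = -5e^(-t) + 2e^(-3t), q(t) = -5e^(-t) + 4e^(-3t)

Coefficient matrix A = [[1, -2], [4, -5]].
Characteristic polynomial det(A - λI) = λ^2 + 4λ + 3 = 0.
Eigenvalues λ = -3, -1.
For λ=-3: (A-λI) row 1 is [4, -2], so an eigenvector is (1, 2).
For λ=-1: (A-λI) row 1 is [2, -2], so an eigenvector is (1, 1).
General solution: K_1e^(-3t)(1,2) + K_2e^(-t)(1,1).
Applying p(0)=-3, q(0)=-1 gives K_1=2, K_2=-5.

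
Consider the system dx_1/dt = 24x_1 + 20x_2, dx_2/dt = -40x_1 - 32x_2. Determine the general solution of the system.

Coefficient matrix A = [[24, 20], [-40, -32]].
Characteristic polynomial det(A - λI) = λ^2 + 8λ + 32 = 0.
Eigenvalues λ = -4 ± 4i (complex conjugate pair).
For λ=-4+4i: an eigenvector is (1,-1) - i(2,-3) = (1 - 2i, -1 + 3i).
A real fundamental pair from Re and Im of e^((-4+4i)t)v: X_1 = e^(-4t)(cos(4t)·(1,-1) + sin(4t)·(2,-3)), X_2 = e^(-4t)(sin(4t)·(1,-1) - cos(4t)·(2,-3)).
General solution: c_1X_1 + c_2X_2.

x_1(t) = 2c_1e^(-4t)sin(4t) + c_1e^(-4t)cos(4t) + c_2e^(-4t)sin(4t) - 2c_2e^(-4t)cos(4t), x_2(t) = -3c_1e^(-4t)sin(4t) - c_1e^(-4t)cos(4t) - c_2e^(-4t)sin(4t) + 3c_2e^(-4t)cos(4t)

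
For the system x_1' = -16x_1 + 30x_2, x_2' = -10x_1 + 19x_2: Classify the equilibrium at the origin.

saddle

A = [[-16,30],[-10,19]]; det(A-λI) = λ^2 - 3λ - 4.
λ = 4, -1: opposite signs.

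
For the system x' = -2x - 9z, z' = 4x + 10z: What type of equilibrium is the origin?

A = [[-2,-9],[4,10]]; det(A-λI) = λ^2 - 8λ + 16.
repeated λ = 4 with a single eigenvector.

unstable improper node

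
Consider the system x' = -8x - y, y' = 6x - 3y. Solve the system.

Coefficient matrix A = [[-8, -1], [6, -3]].
Characteristic polynomial det(A - λI) = λ^2 + 11λ + 30 = 0.
Eigenvalues λ = -5, -6.
For λ=-5: (A-λI) row 1 is [-3, -1], so an eigenvector is (1, -3).
For λ=-6: (A-λI) row 1 is [-2, -1], so an eigenvector is (-1, 2).
General solution: K_1e^(-5t)(1,-3) + K_2e^(-6t)(-1,2).

x(t) = K_1e^(-5t) - K_2e^(-6t), y(t) = -3K_1e^(-5t) + 2K_2e^(-6t)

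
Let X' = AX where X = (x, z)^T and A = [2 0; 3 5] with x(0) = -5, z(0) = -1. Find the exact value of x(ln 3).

A = [[2,0],[3,5]]; eigenvalues λ = 2, 5.
Eigenvectors: (-1,1) for λ=2, (0,-1) for λ=5.
From the initial condition, c_1 = 5, c_2 = 6.
x(ln 3) = (5)(3^2)(-1) + (6)(3^5)(0) = -45.

-45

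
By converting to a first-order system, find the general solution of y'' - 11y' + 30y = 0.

y(t) = K_1e^(6t) + K_2e^(5t)

Let x_1 = y, x_2 = y'. Then x_1' = x_2 and x_2' = -30x_1 + 11x_2.
A = [[0,1],[-30,11]]; det(A-λI) = λ^2 - 11λ + 30.
Eigenvalues λ = 6, 5 with eigenvectors (1,6), (1,5).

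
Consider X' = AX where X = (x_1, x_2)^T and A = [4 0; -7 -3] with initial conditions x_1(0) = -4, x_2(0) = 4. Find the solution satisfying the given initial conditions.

x_1(t) = -4e^(4t), x_2(t) = 4e^(4t)

Coefficient matrix A = [[4, 0], [-7, -3]].
Characteristic polynomial det(A - λI) = λ^2 - λ - 12 = 0.
Eigenvalues λ = -3, 4.
For λ=-3: (A-λI) row 1 is [7, 0], so an eigenvector is (0, -1).
For λ=4: (A-λI) row 2 is [-7, -7], so an eigenvector is (-1, 1).
General solution: C_1e^(-3t)(0,-1) + C_2e^(4t)(-1,1).
Applying x_1(0)=-4, x_2(0)=4 gives C_1=0, C_2=4.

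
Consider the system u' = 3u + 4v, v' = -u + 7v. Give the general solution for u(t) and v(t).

u(t) = -2C_1e^(5t) - 2C_2te^(5t) + 3C_2e^(5t), v(t) = -C_1e^(5t) - C_2te^(5t) + C_2e^(5t)

Coefficient matrix A = [[3, 4], [-1, 7]].
Characteristic polynomial det(A - λI) = λ^2 - 10λ + 25 = 0.
Single eigenvalue λ = 5 with algebraic multiplicity 2.
Eigenvector v = (-2,-1); generalized eigenvector w with (A-λI)w=v is (3,1).
General solution: e^(5t)[C_1·v + C_2·(t·v + w)].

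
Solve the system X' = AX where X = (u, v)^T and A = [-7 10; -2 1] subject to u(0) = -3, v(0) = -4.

u(t) = -14e^(-3t)sin(2t) - 3e^(-3t)cos(2t), v(t) = -5e^(-3t)sin(2t) - 4e^(-3t)cos(2t)

Coefficient matrix A = [[-7, 10], [-2, 1]].
Characteristic polynomial det(A - λI) = λ^2 + 6λ + 13 = 0.
Eigenvalues λ = -3 ± 2i (complex conjugate pair).
For λ=-3+2i: an eigenvector is (-1,0) - i(2,1) = (-1 - 2i, 0 - i).
A real fundamental pair from Re and Im of e^((-3+2i)t)v: X_1 = e^(-3t)(cos(2t)·(-1,0) + sin(2t)·(2,1)), X_2 = e^(-3t)(sin(2t)·(-1,0) - cos(2t)·(2,1)).
General solution: K_1X_1 + K_2X_2.
Applying u(0)=-3, v(0)=-4 gives K_1=-5, K_2=4.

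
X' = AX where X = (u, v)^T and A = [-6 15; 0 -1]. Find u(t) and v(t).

Coefficient matrix A = [[-6, 15], [0, -1]].
Characteristic polynomial det(A - λI) = λ^2 + 7λ + 6 = 0.
Eigenvalues λ = -1, -6.
For λ=-1: (A-λI) row 1 is [-5, 15], so an eigenvector is (3, 1).
For λ=-6: (A-λI) row 1 is [0, 15], so an eigenvector is (-1, 0).
General solution: K_1e^(-t)(3,1) + K_2e^(-6t)(-1,0).

u(t) = 3K_1e^(-t) - K_2e^(-6t), v(t) = K_1e^(-t)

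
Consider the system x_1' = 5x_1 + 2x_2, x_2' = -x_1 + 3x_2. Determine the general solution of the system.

Coefficient matrix A = [[5, 2], [-1, 3]].
Characteristic polynomial det(A - λI) = λ^2 - 8λ + 17 = 0.
Eigenvalues λ = 4 ± i (complex conjugate pair).
For λ=4+i: an eigenvector is (-1,1) - i(1,0) = (-1 - i, 1).
A real fundamental pair from Re and Im of e^((4+i)t)v: X_1 = e^(4t)(cos(t)·(-1,1) + sin(t)·(1,0)), X_2 = e^(4t)(sin(t)·(-1,1) - cos(t)·(1,0)).
General solution: C_1X_1 + C_2X_2.

x_1(t) = C_1e^(4t)sin(t) - C_1e^(4t)cos(t) - C_2e^(4t)sin(t) - C_2e^(4t)cos(t), x_2(t) = C_1e^(4t)cos(t) + C_2e^(4t)sin(t)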